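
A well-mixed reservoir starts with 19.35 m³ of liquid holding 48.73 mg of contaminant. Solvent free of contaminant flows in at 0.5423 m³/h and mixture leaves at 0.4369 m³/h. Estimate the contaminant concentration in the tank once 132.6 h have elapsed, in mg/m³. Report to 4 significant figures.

Let m(t) be the amount of contaminant. Volume: V(t) = V₀ + (Q_in − Q_out) t = 19.35 + 0.105400 t; V(132.6) = 33.3260 m³.
Solute balance: dm/dt = 0 − Q_out C = −Q_out m/V(t).
dm/m = −Q_out dt/(V₀ + 0.105400 t); integrating gives ln(m/m₀) = −(Q_out/(Q_in−Q_out)) ln(V/V₀).
m = m₀ (V₀/V)^(Q_out/(Q_in−Q_out)) = 48.73 × (19.35/33.3260)^(4.14516) = 5.11814 mg.
C = m/V = 5.11814/33.3260 = 0.153578 mg/m³.

0.1536 mg/m³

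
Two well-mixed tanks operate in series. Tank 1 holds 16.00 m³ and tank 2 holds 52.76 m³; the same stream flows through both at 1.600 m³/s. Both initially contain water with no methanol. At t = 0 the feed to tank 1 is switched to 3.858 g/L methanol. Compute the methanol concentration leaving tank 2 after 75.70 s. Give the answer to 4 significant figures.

Each tank obeys Vᵢ dCᵢ/dt = Q(Cᵢ₋₁ − Cᵢ), so τᵢ = Vᵢ/Q.
τ₁ = 16.00/1.600 = 10.0000 s; τ₂ = 52.76/1.600 = 32.9750 s.
Tank 1: C₁ = C_in(1 − e^(−t/τ₁)). Tank 2 (τ₁ ≠ τ₂): C₂ = C_in[1 − (τ₁ e^(−t/τ₁) − τ₂ e^(−t/τ₂))/(τ₁ − τ₂)].
At t = 75.70: e^(−t/τ₁) = 0.000515692, e^(−t/τ₂) = 0.100693.
C₂ = 3.858·[1 − (10.0000·0.000515692 − 32.9750·0.100693)/(-22.9750)] = 3.858·0.855704 = 3.30131 g/L.

3.301 g/L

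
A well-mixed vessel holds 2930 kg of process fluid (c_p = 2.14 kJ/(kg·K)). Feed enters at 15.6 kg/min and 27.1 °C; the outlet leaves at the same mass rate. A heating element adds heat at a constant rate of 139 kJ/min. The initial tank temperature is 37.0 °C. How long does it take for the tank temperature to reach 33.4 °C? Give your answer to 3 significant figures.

186 min

M c_p dT/dt = ṁ c_p (T_in − T) + Q̇.
τ = M/ṁ = 187.82 min; T_ss = T_in + Q̇/(ṁ c_p) = 31.264 °C.
T(t) = T_ss + (T₀ − T_ss) e^(−t/τ). Set T = 33.4:
e^(−t/τ) = (33.4 − 31.264)/(37.0 − 31.264) = 0.37242
t = −187.82 · ln(0.37242) = 185.52 min.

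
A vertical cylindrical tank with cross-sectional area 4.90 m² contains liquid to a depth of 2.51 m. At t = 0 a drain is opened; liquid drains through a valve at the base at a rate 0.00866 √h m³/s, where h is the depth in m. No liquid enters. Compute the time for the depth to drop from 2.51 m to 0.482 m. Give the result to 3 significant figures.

Unsteady balance on liquid volume: A dh/dt = −0.00866 √h.
Separate and integrate: 2(√h − √h₀) = −(0.00866/A) t.
t = 2A(√h₀ − √h)/0.00866 = 2·4.90·(√2.51 − √0.482)/0.00866
  = 9.8000 × (1.5843 − 0.69426) / 0.00866 = 1007.2 s.

1010 s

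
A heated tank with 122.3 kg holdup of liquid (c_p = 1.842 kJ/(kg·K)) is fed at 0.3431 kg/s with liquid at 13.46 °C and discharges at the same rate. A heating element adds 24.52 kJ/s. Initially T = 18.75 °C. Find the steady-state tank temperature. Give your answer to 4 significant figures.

52.26 °C

Unsteady energy balance on the tank contents: M c_p dT/dt = ṁ c_p (T_in − T) + 24.52.
At steady state dT/dt = 0 ⇒ T_ss = T_in + Q̇/(ṁ c_p) = 13.46 + 24.52/(0.3431·1.842) = 52.2581 °C.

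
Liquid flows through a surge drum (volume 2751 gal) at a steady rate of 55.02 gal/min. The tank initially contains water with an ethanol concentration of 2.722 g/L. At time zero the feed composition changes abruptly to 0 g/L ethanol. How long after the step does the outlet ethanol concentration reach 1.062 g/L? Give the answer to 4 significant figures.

Accumulation = in − out for the solute gives V dC/dt = Q(C_in − C), so τ = V/Q = 50.0000 min.
C(t) = C_in + (C₀ − C_in) e^(−t/τ). Set C = 1.062 and solve for t:
e^(−t/τ) = (C − C_in)/(C₀ − C_in) = (1.062 − 0)/(2.722 − 0) = 0.390154
t = −τ ln(…) = 50.0000 × 0.941213 = 47.0606 min.

47.06 min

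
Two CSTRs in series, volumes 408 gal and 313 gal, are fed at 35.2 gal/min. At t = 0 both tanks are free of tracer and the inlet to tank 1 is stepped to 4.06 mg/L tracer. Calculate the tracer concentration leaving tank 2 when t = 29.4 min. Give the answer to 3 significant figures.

3.17 mg/L

Time constants: τᵢ = Vᵢ/Q for each well-mixed tank.
τ₁ = 408/35.2 = 11.591 min; τ₂ = 313/35.2 = 8.8920 min.
Solving the cascade with C₁(0)=C₂(0)=0 gives C₂(t) = C_in[1 − (τ₁ e^(−t/τ₁) − τ₂ e^(−t/τ₂))/(τ₁ − τ₂)].
At t = 29.4: e^(−t/τ₁) = 0.079145, e^(−t/τ₂) = 0.036651.
C₂ = 4.06·[1 − (11.591·0.079145 − 8.8920·0.036651)/(2.6989)] = 4.06·0.78085 = 3.1702 mg/L.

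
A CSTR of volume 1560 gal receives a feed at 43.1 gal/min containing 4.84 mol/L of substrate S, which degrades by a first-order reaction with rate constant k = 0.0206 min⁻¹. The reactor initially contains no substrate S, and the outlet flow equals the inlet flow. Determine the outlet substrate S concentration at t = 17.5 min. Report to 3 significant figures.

Accumulation = in − out − consumed: V dC/dt = Q C_in − Q C − k V C.
dC/dt = (Q/V) C_in − (Q/V + k) C; effective rate a = Q/V + k = 0.027628 + 0.0206 = 0.048228 min⁻¹.
C_ss = Q C_in/(Q + kV) = 2.7727 mol/L; C(t) = C_ss + (C₀ − C_ss) e^(−a t).
C(17.5) = 2.7727 + (-2.7727)·e^(−0.048228·17.5) = 2.7727 + (-2.7727)·0.42999 = 1.5804 mol/L.

1.58 mol/L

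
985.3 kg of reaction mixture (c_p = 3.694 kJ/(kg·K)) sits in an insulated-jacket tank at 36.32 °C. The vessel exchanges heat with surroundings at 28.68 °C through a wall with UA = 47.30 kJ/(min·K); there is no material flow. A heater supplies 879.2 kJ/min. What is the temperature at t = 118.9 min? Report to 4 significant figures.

44.93 °C

M c_p dT/dt = −UA(T − T_amb) + Q̇.
dT/dt = (T_ss − T)/τ with T_ss = T_amb + Q̇/UA = 28.68 + 879.2/47.30 = 47.2677 °C, τ = M c_p/UA = 985.3·3.694/47.30 = 76.9492 min.
Integrating: T(t) = T_ss + (T₀ − T_ss) e^(−t/τ).
T(118.9) = 47.2677 + (-10.9477)·0.213275 = 44.9329 °C.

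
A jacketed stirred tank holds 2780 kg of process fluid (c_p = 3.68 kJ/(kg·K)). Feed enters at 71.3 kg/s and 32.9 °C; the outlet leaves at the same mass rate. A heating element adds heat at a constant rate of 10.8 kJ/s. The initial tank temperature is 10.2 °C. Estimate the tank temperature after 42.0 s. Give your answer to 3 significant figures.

25.2 °C

M c_p dT/dt = ṁ c_p (T_in − T) + Q̇.
Rearrange: dT/dt = (T_ss − T)/τ with τ = M/ṁ = 38.990 s and T_ss = T_in + Q̇/(ṁ c_p) = 32.941 °C.
This is linear first-order; T(t) = T_ss + (T₀ − T_ss) e^(−t/τ).
T(42.0) = 32.941 + (-22.741)·e^(−42.0/38.990) = 32.941 + (-22.741)·0.34055 = 25.197 °C.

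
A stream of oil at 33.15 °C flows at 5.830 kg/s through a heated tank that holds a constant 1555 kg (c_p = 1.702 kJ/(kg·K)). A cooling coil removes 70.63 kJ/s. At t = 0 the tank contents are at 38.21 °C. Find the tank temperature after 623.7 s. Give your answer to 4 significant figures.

27.21 °C

Energy balance: M c_p dT/dt = ṁ c_p (T_in − T) − 70.63.
Rearrange: dT/dt = (T_ss − T)/τ with τ = M/ṁ = 266.724 s and T_ss = T_in − Q̇/(ṁ c_p) = 26.0319 °C.
Solution: T(t) = T_ss + (T₀ − T_ss) e^(−t/τ).
T(623.7) = 26.0319 + (12.1781)·e^(−623.7/266.724) = 26.0319 + (12.1781)·0.0964844 = 27.2069 °C.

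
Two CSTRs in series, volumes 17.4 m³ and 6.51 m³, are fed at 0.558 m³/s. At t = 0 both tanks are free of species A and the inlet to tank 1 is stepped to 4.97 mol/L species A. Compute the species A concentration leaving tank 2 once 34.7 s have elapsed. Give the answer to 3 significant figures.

Time constants: τᵢ = Vᵢ/Q for each well-mixed tank.
τ₁ = 17.4/0.558 = 31.183 s; τ₂ = 6.51/0.558 = 11.667 s.
Tank 1: C₁ = C_in(1 − e^(−t/τ₁)). Tank 2 (τ₁ ≠ τ₂): C₂ = C_in[1 − (τ₁ e^(−t/τ₁) − τ₂ e^(−t/τ₂))/(τ₁ − τ₂)].
At t = 34.7: e^(−t/τ₁) = 0.32864, e^(−t/τ₂) = 0.051084.
C₂ = 4.97·[1 − (31.183·0.32864 − 11.667·0.051084)/(19.516)] = 4.97·0.50544 = 2.5120 mol/L.

2.51 mol/L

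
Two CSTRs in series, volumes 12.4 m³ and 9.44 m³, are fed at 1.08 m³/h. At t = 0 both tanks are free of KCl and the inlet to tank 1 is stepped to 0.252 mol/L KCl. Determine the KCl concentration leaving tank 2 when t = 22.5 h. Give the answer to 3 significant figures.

Species balance on tank i: dCᵢ/dt = (Cᵢ₋₁ − Cᵢ)/τᵢ with τᵢ = Vᵢ/Q.
τ₁ = 12.4/1.08 = 11.481 h; τ₂ = 9.44/1.08 = 8.7407 h.
Tank 1: C₁ = C_in(1 − e^(−t/τ₁)). Tank 2 (τ₁ ≠ τ₂): C₂ = C_in[1 − (τ₁ e^(−t/τ₁) − τ₂ e^(−t/τ₂))/(τ₁ − τ₂)].
At t = 22.5: e^(−t/τ₁) = 0.14090, e^(−t/τ₂) = 0.076218.
C₂ = 0.252·[1 − (11.481·0.14090 − 8.7407·0.076218)/(2.7407)] = 0.252·0.65280 = 0.16451 mol/L.

0.165 mol/L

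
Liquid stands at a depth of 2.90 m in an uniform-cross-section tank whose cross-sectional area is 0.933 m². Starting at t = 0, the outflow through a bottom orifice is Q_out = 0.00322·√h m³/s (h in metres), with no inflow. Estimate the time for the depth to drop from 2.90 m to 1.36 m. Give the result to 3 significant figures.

With no inflow, A dh/dt = −0.00322 √h.
Separate and integrate: 2(√h − √h₀) = −(0.00322/A) t.
t = 2A(√h₀ − √h)/0.00322 = 2·0.933·(√2.90 − √1.36)/0.00322
  = 1.8660 × (1.7029 − 1.1662) / 0.00322 = 311.05 s.

311 s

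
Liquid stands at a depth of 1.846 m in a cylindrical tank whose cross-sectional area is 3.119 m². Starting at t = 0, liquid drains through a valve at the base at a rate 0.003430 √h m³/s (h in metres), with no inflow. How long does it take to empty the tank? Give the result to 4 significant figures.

Accumulation of liquid (constant cross-section A): A dh/dt = −0.003430 √h.
Separate and integrate: 2(√h − √h₀) = −(0.003430/A) t.
Tank is empty when √h = 0: t_empty = 2A√h₀/0.003430.
t_empty = 2·3.119·√1.846/0.003430 = 6.23800·1.35868/0.003430 = 2470.97 s.

2471 s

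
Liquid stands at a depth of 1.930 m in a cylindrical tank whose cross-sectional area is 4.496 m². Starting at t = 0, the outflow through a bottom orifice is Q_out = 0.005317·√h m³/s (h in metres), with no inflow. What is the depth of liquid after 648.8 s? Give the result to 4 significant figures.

1.011 m

Mass balance (ρ constant): A dh/dt = −0.005317 √h.
∫ h^(−1/2) dh = −(0.005317/A) ∫ dt, giving 2√h = 2√h₀ − (0.005317/A) t.
√h = √1.930 − 0.005317·648.8/(2·4.496) = 1.38924 − 0.383638 = 1.00561.
h = 1.00561² = 1.01124 m.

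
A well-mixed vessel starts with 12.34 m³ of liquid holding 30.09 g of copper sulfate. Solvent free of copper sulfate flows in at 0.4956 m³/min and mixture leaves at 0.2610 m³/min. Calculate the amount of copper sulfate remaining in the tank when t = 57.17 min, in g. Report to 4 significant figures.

Let m(t) be the amount of copper sulfate. Volume: V(t) = V₀ + (Q_in − Q_out) t = 12.34 + 0.234600 t; V(57.17) = 25.7521 m³.
Species balance (pure solvent in): dm/dt = −Q_out · m/V(t).
Separate: dm/m = −Q_out dt/V(t) ⇒ ln(m/m₀) = −(Q_out/(Q_in−Q_out)) ln(V/V₀).
m = m₀ (V₀/V)^(Q_out/(Q_in−Q_out)) = 30.09 × (12.34/25.7521)^(1.11253) = 13.2731 g.

13.27 g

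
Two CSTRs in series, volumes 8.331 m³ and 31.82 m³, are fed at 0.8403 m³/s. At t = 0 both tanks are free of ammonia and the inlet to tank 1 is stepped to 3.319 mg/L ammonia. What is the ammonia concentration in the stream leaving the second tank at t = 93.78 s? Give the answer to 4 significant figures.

Time constants: τᵢ = Vᵢ/Q for each well-mixed tank.
τ₁ = 8.331/0.8403 = 9.91432 s; τ₂ = 31.82/0.8403 = 37.8674 s.
Solving the cascade with C₁(0)=C₂(0)=0 gives C₂(t) = C_in[1 − (τ₁ e^(−t/τ₁) − τ₂ e^(−t/τ₂))/(τ₁ − τ₂)].
At t = 93.78: e^(−t/τ₁) = 7.79807e-05, e^(−t/τ₂) = 0.0840339.
C₂ = 3.319·[1 − (9.91432·7.79807e-05 − 37.8674·0.0840339)/(-27.9531)] = 3.319·0.886189 = 2.94126 mg/L.

2.941 mg/L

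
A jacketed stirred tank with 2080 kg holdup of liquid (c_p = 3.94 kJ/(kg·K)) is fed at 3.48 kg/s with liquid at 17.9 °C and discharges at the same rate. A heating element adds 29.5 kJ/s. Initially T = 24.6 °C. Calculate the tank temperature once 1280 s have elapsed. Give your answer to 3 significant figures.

M c_p dT/dt = ṁ c_p (T_in − T) + Q̇.
τ = M/ṁ = 597.70 s; T_ss = T_in + Q̇/(ṁ c_p) = 17.9 + 29.5/(3.48·3.94) = 20.052 °C.
This is linear first-order; T(t) = T_ss + (T₀ − T_ss) e^(−t/τ).
T(1280) = 20.052 + (4.5485)·e^(−1280/597.70) = 20.052 + (4.5485)·0.11747 = 20.586 °C.

20.6 °C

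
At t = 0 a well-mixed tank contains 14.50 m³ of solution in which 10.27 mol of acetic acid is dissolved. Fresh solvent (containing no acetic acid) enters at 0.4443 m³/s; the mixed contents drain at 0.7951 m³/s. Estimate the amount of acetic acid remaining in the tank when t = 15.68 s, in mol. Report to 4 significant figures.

3.484 mol

Total volume: dV/dt = Q_in − Q_out = -0.350800 m³/s, so V(t) = 14.50 − 0.350800 t and V(15.68) = 8.99946 m³.
Solute balance: dm/dt = 0 − Q_out C = −Q_out m/V(t).
dm/m = −Q_out dt/(V₀ − 0.350800 t); integrating gives ln(m/m₀) = −(Q_out/(Q_in−Q_out)) ln(V/V₀).
m = m₀ (V₀/V)^(Q_out/(Q_in−Q_out)) = 10.27 × (14.50/8.99946)^(-2.26653) = 3.48381 mol.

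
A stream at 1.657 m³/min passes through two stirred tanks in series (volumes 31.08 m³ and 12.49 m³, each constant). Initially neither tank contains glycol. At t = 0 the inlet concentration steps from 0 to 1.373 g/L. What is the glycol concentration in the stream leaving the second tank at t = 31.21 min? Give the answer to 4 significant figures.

0.9529 g/L

Each tank obeys Vᵢ dCᵢ/dt = Q(Cᵢ₋₁ − Cᵢ), so τᵢ = Vᵢ/Q.
τ₁ = 31.08/1.657 = 18.7568 min; τ₂ = 12.49/1.657 = 7.53772 min.
Tank 1: C₁ = C_in(1 − e^(−t/τ₁)). Tank 2 (τ₁ ≠ τ₂): C₂ = C_in[1 − (τ₁ e^(−t/τ₁) − τ₂ e^(−t/τ₂))/(τ₁ − τ₂)].
At t = 31.21: e^(−t/τ₁) = 0.189393, e^(−t/τ₂) = 0.0159147.
C₂ = 1.373·[1 − (18.7568·0.189393 − 7.53772·0.0159147)/(11.2191)] = 1.373·0.694053 = 0.952934 g/L.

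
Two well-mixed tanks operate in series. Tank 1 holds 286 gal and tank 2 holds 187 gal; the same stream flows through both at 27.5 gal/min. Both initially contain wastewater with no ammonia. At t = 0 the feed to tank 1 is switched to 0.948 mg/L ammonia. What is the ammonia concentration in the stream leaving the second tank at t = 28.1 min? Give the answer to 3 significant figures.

0.793 mg/L

Species balance on tank i: dCᵢ/dt = (Cᵢ₋₁ − Cᵢ)/τᵢ with τᵢ = Vᵢ/Q.
τ₁ = 286/27.5 = 10.400 min; τ₂ = 187/27.5 = 6.8000 min.
Solving the cascade with C₁(0)=C₂(0)=0 gives C₂(t) = C_in[1 − (τ₁ e^(−t/τ₁) − τ₂ e^(−t/τ₂))/(τ₁ − τ₂)].
At t = 28.1: e^(−t/τ₁) = 0.067076, e^(−t/τ₂) = 0.016045.
C₂ = 0.948·[1 − (10.400·0.067076 − 6.8000·0.016045)/(3.6000)] = 0.948·0.83653 = 0.79303 mg/L.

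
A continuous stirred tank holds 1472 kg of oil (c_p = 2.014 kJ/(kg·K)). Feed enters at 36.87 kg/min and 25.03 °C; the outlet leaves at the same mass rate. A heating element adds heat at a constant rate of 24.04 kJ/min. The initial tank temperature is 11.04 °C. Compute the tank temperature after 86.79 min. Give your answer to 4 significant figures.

Energy balance: M c_p dT/dt = ṁ c_p (T_in − T) + 24.04.
Rearrange: dT/dt = (T_ss − T)/τ with τ = M/ṁ = 39.9241 min and T_ss = T_in + Q̇/(ṁ c_p) = 25.3537 °C.
T approaches T_ss exponentially: T(t) = T_ss + (T₀ − T_ss) e^(−t/τ).
T(86.79) = 25.3537 + (-14.3137)·e^(−86.79/39.9241) = 25.3537 + (-14.3137)·0.113736 = 23.7258 °C.

23.73 °C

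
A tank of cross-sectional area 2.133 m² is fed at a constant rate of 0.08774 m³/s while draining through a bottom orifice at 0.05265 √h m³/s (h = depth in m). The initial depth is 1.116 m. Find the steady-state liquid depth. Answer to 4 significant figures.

2.777 m

A dh/dt = Q_in − 0.05265 √h. Steady state requires inflow = outflow:
Q_in = 0.05265 √h_ss ⇒ √h_ss = 0.08774/0.05265 = 1.66648.
h_ss = 1.66648² = 2.77714 m. (Since h₀ = 1.116 m < h_ss, the level will rise toward this value.)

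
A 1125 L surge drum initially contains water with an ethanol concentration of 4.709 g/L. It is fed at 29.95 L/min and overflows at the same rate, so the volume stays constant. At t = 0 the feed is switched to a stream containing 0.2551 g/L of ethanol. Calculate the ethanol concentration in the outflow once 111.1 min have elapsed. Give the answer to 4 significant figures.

0.4864 g/L

Species balance on the tank: V dC/dt = Q(C_in − C).
So dC/dt = (C_in − C)/τ with τ = V/Q = 1125/29.95 = 37.5626 min.
Solution: C(t) = C_in + (C₀ − C_in) e^(−t/τ).
C(111.1) = 0.2551 + (4.709 − 0.2551)·e^(−111.1/37.5626) = 0.2551 + (4.45390)·0.0519367 = 0.486421 g/L.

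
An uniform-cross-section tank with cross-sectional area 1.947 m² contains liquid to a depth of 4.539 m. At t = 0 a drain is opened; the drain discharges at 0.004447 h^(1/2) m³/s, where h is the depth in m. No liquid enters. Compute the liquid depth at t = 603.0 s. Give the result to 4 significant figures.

Mass balance (ρ constant): A dh/dt = −0.004447 √h.
∫ h^(−1/2) dh = −(0.004447/A) ∫ dt, giving 2√h = 2√h₀ − (0.004447/A) t.
√h = √4.539 − 0.004447·603.0/(2·1.947) = 2.13049 − 0.688634 = 1.44186.
h = 1.44186² = 2.07896 m.

2.079 m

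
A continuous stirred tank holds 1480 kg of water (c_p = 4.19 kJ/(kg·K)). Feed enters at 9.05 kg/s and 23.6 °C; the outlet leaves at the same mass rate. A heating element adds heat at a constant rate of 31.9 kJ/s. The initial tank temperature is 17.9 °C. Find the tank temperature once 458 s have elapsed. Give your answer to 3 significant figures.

M c_p dT/dt = ṁ c_p (T_in − T) + Q̇.
τ = M/ṁ = 163.54 s; T_ss = T_in + Q̇/(ṁ c_p) = 23.6 + 31.9/(9.05·4.19) = 24.441 °C.
Solution: T(t) = T_ss + (T₀ − T_ss) e^(−t/τ).
T(458) = 24.441 + (-6.5413)·e^(−458/163.54) = 24.441 + (-6.5413)·0.060773 = 24.044 °C.

24.0 °C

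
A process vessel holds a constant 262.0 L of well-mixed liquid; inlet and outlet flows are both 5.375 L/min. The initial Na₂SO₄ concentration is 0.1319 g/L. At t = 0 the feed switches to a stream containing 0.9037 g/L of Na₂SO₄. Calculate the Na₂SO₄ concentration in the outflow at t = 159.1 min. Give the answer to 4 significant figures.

0.8742 g/L

Accumulation = in − out for the solute gives V dC/dt = Q(C_in − C).
So dC/dt = (C_in − C)/τ with τ = V/Q = 262.0/5.375 = 48.7442 min.
Integrating: C(t) = C_in + (C₀ − C_in) e^(−t/τ).
C(159.1) = 0.9037 + (0.1319 − 0.9037)·e^(−159.1/48.7442) = 0.9037 + (-0.771800)·0.0382360 = 0.874189 g/L.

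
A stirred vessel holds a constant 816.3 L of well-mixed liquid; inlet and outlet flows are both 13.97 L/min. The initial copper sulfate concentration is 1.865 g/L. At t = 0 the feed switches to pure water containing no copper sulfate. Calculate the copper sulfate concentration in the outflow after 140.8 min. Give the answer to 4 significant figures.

0.1676 g/L

Transient balance on the dissolved component: V dC/dt = Q(C_in − C).
So dC/dt = (C_in − C)/τ with τ = V/Q = 816.3/13.97 = 58.4324 min.
Integrating: C(t) = C_in + (C₀ − C_in) e^(−t/τ).
C(140.8) = 0 + (1.865 − 0)·e^(−140.8/58.4324) = 0 + (1.86500)·0.0898491 = 0.167569 g/L.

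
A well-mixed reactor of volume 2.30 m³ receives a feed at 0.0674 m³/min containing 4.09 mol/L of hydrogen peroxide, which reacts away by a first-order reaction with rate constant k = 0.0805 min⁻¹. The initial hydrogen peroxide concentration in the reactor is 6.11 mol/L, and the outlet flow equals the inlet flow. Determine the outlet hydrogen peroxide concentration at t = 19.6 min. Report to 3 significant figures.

V dC/dt = Q(C_in − C) − k V C.
This is linear with rate a = Q/V + k = 0.10980 min⁻¹.
C_ss = Q C_in/(Q + kV) = 1.0915 mol/L; C(t) = C_ss + (C₀ − C_ss) e^(−a t).
C(19.6) = 1.0915 + (5.0185)·e^(−0.10980·19.6) = 1.0915 + (5.0185)·0.11623 = 1.6748 mol/L.

1.67 mol/L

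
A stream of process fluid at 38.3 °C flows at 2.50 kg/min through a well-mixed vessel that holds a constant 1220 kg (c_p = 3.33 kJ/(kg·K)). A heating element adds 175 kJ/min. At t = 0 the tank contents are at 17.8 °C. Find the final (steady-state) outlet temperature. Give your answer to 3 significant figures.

M c_p dT/dt = ṁ c_p (T_in − T) + Q̇.
At steady state dT/dt = 0 ⇒ T_ss = T_in + Q̇/(ṁ c_p) = 38.3 + 175/(2.50·3.33) = 59.321 °C.

59.3 °C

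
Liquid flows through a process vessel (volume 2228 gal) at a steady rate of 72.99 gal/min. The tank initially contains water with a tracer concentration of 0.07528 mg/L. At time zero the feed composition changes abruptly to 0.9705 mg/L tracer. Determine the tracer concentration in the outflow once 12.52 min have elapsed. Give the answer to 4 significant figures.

0.3765 mg/L

Transient balance on the dissolved component: V dC/dt = Q(C_in − C).
Time constant τ = V/Q = 2228/72.99 = 30.5247 min.
C approaches C_in exponentially: C(t) = C_in + (C₀ − C_in) e^(−t/τ).
C(12.52) = 0.9705 + (0.07528 − 0.9705)·e^(−12.52/30.5247) = 0.9705 + (-0.895220)·0.663545 = 0.376482 mg/L.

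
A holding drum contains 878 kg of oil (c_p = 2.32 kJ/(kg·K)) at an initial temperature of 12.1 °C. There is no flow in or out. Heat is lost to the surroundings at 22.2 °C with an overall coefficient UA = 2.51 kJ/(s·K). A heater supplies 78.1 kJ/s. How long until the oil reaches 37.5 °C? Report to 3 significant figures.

777 s

Lumped-capacitance energy balance: M c_p dT/dt = UA(T_amb − T) + Q̇.
τ = M c_p/UA = 811.54 s; T_ss = T_amb + Q̇/UA = 22.2 + 78.1/2.51 = 53.316 °C.
T(t) = T_ss + (T₀ − T_ss)e^(−t/τ); set T = 37.5:
t = −τ ln[(T − T_ss)/(T₀ − T_ss)] = −811.54 · ln(0.38373) = 777.31 s.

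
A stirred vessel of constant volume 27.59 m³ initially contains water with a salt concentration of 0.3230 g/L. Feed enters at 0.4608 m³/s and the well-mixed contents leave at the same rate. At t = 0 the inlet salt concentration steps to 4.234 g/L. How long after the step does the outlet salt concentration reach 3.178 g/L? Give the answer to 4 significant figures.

Species balance: V dC/dt = Q(C_in − C) ⇒ τ = V/Q = 59.8741 s.
C(t) = C_in + (C₀ − C_in) e^(−t/τ). Set C = 3.178 and solve for t:
e^(−t/τ) = (C − C_in)/(C₀ − C_in) = (3.178 − 4.234)/(0.3230 − 4.234) = 0.270008
t = −τ ln(…) = 59.8741 × 1.30930 = 78.3935 s.

78.39 s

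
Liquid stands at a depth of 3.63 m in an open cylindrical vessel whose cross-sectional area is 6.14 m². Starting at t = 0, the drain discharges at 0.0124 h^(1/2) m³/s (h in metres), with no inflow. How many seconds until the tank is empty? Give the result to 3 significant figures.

1890 s

A dh/dt = −Q_out = −0.0124 √h.
This is separable: 2 d(√h)/dt = −0.0124/A, so √h = √h₀ − (0.0124/(2A)) t.
Set h = 0: 2√h₀ = (0.0124/A) t_empty ⇒ t_empty = 2A√h₀/0.0124.
t_empty = 2·6.14·√3.63/0.0124 = 12.280·1.9053/0.0124 = 1886.8 s.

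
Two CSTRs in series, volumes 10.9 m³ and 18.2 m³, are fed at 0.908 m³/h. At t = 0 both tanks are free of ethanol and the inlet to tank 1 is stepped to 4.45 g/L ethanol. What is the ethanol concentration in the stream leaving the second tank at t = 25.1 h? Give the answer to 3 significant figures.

Species balance on tank i: dCᵢ/dt = (Cᵢ₋₁ − Cᵢ)/τᵢ with τᵢ = Vᵢ/Q.
τ₁ = 10.9/0.908 = 12.004 h; τ₂ = 18.2/0.908 = 20.044 h.
Solving the cascade with C₁(0)=C₂(0)=0 gives C₂(t) = C_in[1 − (τ₁ e^(−t/τ₁) − τ₂ e^(−t/τ₂))/(τ₁ − τ₂)].
At t = 25.1: e^(−t/τ₁) = 0.12358, e^(−t/τ₂) = 0.28586.
C₂ = 4.45·[1 − (12.004·0.12358 − 20.044·0.28586)/(-8.0396)] = 4.45·0.47182 = 2.0996 g/L.

2.10 g/L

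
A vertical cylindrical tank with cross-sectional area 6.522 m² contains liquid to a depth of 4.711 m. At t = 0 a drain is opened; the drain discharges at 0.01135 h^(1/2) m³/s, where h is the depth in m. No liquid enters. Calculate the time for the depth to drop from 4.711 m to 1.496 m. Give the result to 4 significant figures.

1089 s

A dh/dt = −Q_out = −0.01135 √h.
∫ h^(−1/2) dh = −(0.01135/A) ∫ dt, giving 2√h = 2√h₀ − (0.01135/A) t.
t = 2A(√h₀ − √h)/0.01135 = 2·6.522·(√4.711 − √1.496)/0.01135
  = 13.0440 × (2.17048 − 1.22311) / 0.01135 = 1088.77 s.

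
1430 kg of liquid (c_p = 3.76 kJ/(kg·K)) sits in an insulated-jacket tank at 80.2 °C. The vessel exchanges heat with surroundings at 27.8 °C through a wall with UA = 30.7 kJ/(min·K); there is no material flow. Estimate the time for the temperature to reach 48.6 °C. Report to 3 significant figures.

M c_p dT/dt = −UA(T − T_amb).
τ = M c_p/UA = 175.14 min; T_ss = T_amb = 27.800 °C.
T(t) = T_ss + (T₀ − T_ss)e^(−t/τ); set T = 48.6:
t = −τ ln[(T − T_ss)/(T₀ − T_ss)] = −175.14 · ln(0.39695) = 161.82 min.

162 min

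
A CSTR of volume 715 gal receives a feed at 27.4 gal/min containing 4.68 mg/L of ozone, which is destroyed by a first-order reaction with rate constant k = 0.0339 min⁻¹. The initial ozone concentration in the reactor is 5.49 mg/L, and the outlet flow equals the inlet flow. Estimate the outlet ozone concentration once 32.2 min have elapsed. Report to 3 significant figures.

V dC/dt = Q(C_in − C) − k V C.
dC/dt = (Q/V) C_in − (Q/V + k) C; effective rate a = Q/V + k = 0.038322 + 0.0339 = 0.072222 min⁻¹.
C_ss = Q C_in/(Q + kV) = 2.4833 mg/L; C(t) = C_ss + (C₀ − C_ss) e^(−a t).
C(32.2) = 2.4833 + (3.0067)·e^(−0.072222·32.2) = 2.4833 + (3.0067)·0.097731 = 2.7771 mg/L.

2.78 mg/L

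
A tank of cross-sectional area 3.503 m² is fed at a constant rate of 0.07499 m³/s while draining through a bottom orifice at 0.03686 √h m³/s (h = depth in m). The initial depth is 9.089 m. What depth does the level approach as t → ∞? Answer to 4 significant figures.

4.139 m

A dh/dt = Q_in − 0.03686 √h. Steady state requires inflow = outflow:
Q_in = 0.03686 √h_ss ⇒ √h_ss = 0.07499/0.03686 = 2.03445.
h_ss = 2.03445² = 4.13901 m. (Since h₀ = 9.089 m > h_ss, the level will fall toward this value.)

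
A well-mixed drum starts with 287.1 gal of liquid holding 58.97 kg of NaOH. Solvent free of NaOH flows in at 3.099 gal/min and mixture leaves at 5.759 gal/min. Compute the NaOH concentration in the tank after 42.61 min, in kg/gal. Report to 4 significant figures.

Let m(t) be the amount of NaOH. Volume: V(t) = V₀ + (Q_in − Q_out) t = 287.1 − 2.66000 t; V(42.61) = 173.757 gal.
No NaOH enters, so dm/dt = −Q_out · (m/V).
dm/m = −Q_out dt/(V₀ − 2.66000 t); integrating gives ln(m/m₀) = −(Q_out/(Q_in−Q_out)) ln(V/V₀).
m = m₀ (V₀/V)^(Q_out/(Q_in−Q_out)) = 58.97 × (287.1/173.757)^(-2.16504) = 19.8819 kg.
C = m/V = 19.8819/173.757 = 0.114423 kg/gal.

0.1144 kg/gal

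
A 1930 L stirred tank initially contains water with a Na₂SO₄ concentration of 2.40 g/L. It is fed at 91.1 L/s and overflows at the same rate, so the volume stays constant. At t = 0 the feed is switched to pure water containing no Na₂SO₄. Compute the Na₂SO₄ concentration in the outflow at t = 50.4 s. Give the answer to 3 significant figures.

0.222 g/L

Species balance on the tank: V dC/dt = Q(C_in − C).
Rewrite as dC/dt + C/τ = C_in/τ, τ = V/Q = 21.186 s.
Solution: C(t) = C_in + (C₀ − C_in) e^(−t/τ).
C(50.4) = 0 + (2.40 − 0)·e^(−50.4/21.186) = 0 + (2.4000)·0.092645 = 0.22235 g/L.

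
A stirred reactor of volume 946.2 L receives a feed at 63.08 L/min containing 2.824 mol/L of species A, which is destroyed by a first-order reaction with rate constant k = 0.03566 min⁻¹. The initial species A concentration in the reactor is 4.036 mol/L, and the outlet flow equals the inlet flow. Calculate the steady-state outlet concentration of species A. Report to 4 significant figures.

V dC/dt = Q(C_in − C) − k V C.
Steady state (dC/dt = 0): C_ss = Q C_in/(Q + kV) = C_in/(1 + kV/Q).
C_ss = 63.08·2.824/(63.08 + 0.03566·946.2) = 178.138/96.8215 = 1.83986 mol/L.

1.840 mol/L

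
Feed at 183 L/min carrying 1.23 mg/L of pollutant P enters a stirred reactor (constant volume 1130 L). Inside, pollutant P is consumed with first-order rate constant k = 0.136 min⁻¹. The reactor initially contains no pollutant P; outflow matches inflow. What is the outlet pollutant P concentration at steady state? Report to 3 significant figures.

Species balance: V dC/dt = Q C_in − Q C − k V C.
Steady state (dC/dt = 0): C_ss = Q C_in/(Q + kV) = C_in/(1 + kV/Q).
C_ss = 183·1.23/(183 + 0.136·1130) = 225.09/336.68 = 0.66856 mg/L.

0.669 mg/L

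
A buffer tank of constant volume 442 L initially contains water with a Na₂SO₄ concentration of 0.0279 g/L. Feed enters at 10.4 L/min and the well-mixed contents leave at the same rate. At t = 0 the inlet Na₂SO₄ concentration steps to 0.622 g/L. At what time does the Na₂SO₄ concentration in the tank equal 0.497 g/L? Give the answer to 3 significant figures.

66.2 min

Species balance: V dC/dt = Q(C_in − C) ⇒ τ = V/Q = 42.500 min.
C(t) = C_in + (C₀ − C_in) e^(−t/τ). Set C = 0.497 and solve for t:
e^(−t/τ) = (C − C_in)/(C₀ − C_in) = (0.497 − 0.622)/(0.0279 − 0.622) = 0.21040
t = −τ ln(…) = 42.500 × 1.5587 = 66.246 min.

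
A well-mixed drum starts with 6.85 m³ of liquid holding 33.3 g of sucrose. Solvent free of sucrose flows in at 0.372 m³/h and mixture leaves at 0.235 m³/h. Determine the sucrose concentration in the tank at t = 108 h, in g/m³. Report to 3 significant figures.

0.214 g/m³

Total volume: dV/dt = Q_in − Q_out = 0.13700 m³/h, so V(t) = 6.85 + 0.13700 t and V(108) = 21.646 m³.
Solute balance: dm/dt = 0 − Q_out C = −Q_out m/V(t).
Separate: dm/m = −Q_out dt/V(t) ⇒ ln(m/m₀) = −(Q_out/(Q_in−Q_out)) ln(V/V₀).
m = m₀ (V₀/V)^(Q_out/(Q_in−Q_out)) = 33.3 × (6.85/21.646)^(1.7153) = 4.6272 g.
C = m/V = 4.6272/21.646 = 0.21377 g/m³.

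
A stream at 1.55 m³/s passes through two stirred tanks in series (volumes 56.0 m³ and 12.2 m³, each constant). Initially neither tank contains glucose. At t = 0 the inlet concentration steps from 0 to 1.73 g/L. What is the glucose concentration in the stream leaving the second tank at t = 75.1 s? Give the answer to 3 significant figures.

Species balance on tank i: dCᵢ/dt = (Cᵢ₋₁ − Cᵢ)/τᵢ with τᵢ = Vᵢ/Q.
τ₁ = 56.0/1.55 = 36.129 s; τ₂ = 12.2/1.55 = 7.8710 s.
Tank 1: C₁ = C_in(1 − e^(−t/τ₁)). Tank 2 (τ₁ ≠ τ₂): C₂ = C_in[1 − (τ₁ e^(−t/τ₁) − τ₂ e^(−t/τ₂))/(τ₁ − τ₂)].
At t = 75.1: e^(−t/τ₁) = 0.12510, e^(−t/τ₂) = 7.1817e-05.
C₂ = 1.73·[1 − (36.129·0.12510 − 7.8710·7.1817e-05)/(28.258)] = 1.73·0.84008 = 1.4533 g/L.

1.45 g/L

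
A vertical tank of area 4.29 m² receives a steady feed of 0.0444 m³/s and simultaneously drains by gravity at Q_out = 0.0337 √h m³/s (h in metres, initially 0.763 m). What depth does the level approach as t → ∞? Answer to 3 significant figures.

A dh/dt = Q_in − 0.0337 √h. Steady state requires inflow = outflow:
Q_in = 0.0337 √h_ss ⇒ √h_ss = 0.0444/0.0337 = 1.3175.
h_ss = 1.3175² = 1.7358 m. (Since h₀ = 0.763 m < h_ss, the level will rise toward this value.)

1.74 m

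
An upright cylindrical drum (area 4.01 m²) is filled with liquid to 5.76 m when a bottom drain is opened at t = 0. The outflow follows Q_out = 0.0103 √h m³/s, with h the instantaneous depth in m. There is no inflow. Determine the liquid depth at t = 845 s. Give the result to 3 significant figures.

Accumulation of liquid (constant cross-section A): A dh/dt = −0.0103 √h.
∫ h^(−1/2) dh = −(0.0103/A) ∫ dt, giving 2√h = 2√h₀ − (0.0103/A) t.
√h = √5.76 − 0.0103·845/(2·4.01) = 2.4000 − 1.0852 = 1.3148.
h = 1.3148² = 1.7286 m.

1.73 m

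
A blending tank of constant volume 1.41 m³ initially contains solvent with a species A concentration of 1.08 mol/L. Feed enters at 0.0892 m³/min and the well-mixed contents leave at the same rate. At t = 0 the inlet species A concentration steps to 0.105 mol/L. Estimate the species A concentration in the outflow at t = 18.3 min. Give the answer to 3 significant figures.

Transient balance on the dissolved component: V dC/dt = Q(C_in − C).
So dC/dt = (C_in − C)/τ with τ = V/Q = 1.41/0.0892 = 15.807 min.
Solution: C(t) = C_in + (C₀ − C_in) e^(−t/τ).
C(18.3) = 0.105 + (1.08 − 0.105)·e^(−18.3/15.807) = 0.105 + (0.97500)·0.31421 = 0.41135 mol/L.

0.411 mol/L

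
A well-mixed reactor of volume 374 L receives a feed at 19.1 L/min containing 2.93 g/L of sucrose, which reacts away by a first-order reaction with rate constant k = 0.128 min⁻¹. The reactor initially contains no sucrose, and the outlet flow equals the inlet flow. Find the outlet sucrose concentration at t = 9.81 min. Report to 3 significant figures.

0.691 g/L

Species balance: V dC/dt = Q C_in − Q C − k V C.
dC/dt = (Q/V) C_in − (Q/V + k) C; effective rate a = Q/V + k = 0.051070 + 0.128 = 0.17907 min⁻¹.
C_ss = Q C_in/(Q + kV) = 0.83562 g/L; C(t) = C_ss + (C₀ − C_ss) e^(−a t).
C(9.81) = 0.83562 + (-0.83562)·e^(−0.17907·9.81) = 0.83562 + (-0.83562)·0.17262 = 0.69137 g/L.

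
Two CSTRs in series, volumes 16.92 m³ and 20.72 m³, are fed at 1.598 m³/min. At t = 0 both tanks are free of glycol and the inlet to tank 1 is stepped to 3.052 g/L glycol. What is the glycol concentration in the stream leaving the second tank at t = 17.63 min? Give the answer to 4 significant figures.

1.350 g/L

Each tank obeys Vᵢ dCᵢ/dt = Q(Cᵢ₋₁ − Cᵢ), so τᵢ = Vᵢ/Q.
τ₁ = 16.92/1.598 = 10.5882 min; τ₂ = 20.72/1.598 = 12.9662 min.
Tank 1: C₁ = C_in(1 − e^(−t/τ₁)). Tank 2 (τ₁ ≠ τ₂): C₂ = C_in[1 − (τ₁ e^(−t/τ₁) − τ₂ e^(−t/τ₂))/(τ₁ − τ₂)].
At t = 17.63: e^(−t/τ₁) = 0.189180, e^(−t/τ₂) = 0.256741.
C₂ = 3.052·[1 − (10.5882·0.189180 − 12.9662·0.256741)/(-2.37797)] = 3.052·0.442436 = 1.35032 g/L.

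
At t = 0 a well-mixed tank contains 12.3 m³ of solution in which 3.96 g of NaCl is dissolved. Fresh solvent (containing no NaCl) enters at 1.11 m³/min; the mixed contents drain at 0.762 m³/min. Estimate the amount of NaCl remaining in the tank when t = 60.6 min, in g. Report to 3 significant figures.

0.445 g

Let m(t) be the amount of NaCl. Volume: V(t) = V₀ + (Q_in − Q_out) t = 12.3 + 0.34800 t; V(60.6) = 33.389 m³.
No NaCl enters, so dm/dt = −Q_out · (m/V).
dm/m = −Q_out dt/(V₀ + 0.34800 t); integrating gives ln(m/m₀) = −(Q_out/(Q_in−Q_out)) ln(V/V₀).
m = m₀ (V₀/V)^(Q_out/(Q_in−Q_out)) = 3.96 × (12.3/33.389)^(2.1897) = 0.44468 g.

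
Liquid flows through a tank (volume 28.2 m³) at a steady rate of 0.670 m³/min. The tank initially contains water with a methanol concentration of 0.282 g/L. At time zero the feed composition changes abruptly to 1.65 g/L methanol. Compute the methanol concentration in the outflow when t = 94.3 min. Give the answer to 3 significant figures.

Species balance on the tank: V dC/dt = Q(C_in − C).
So dC/dt = (C_in − C)/τ with τ = V/Q = 28.2/0.670 = 42.090 min.
Solution: C(t) = C_in + (C₀ − C_in) e^(−t/τ).
C(94.3) = 1.65 + (0.282 − 1.65)·e^(−94.3/42.090) = 1.65 + (-1.3680)·0.10641 = 1.5044 g/L.

1.50 g/L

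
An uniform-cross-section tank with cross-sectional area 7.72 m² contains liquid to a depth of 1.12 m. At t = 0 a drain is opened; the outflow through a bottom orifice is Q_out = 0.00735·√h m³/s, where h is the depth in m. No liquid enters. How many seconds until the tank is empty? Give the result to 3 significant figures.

Accumulation of liquid (constant cross-section A): A dh/dt = −0.00735 √h.
Separate and integrate: 2(√h − √h₀) = −(0.00735/A) t.
Set h = 0: 2√h₀ = (0.00735/A) t_empty ⇒ t_empty = 2A√h₀/0.00735.
t_empty = 2·7.72·√1.12/0.00735 = 15.440·1.0583/0.00735 = 2223.2 s.

2220 s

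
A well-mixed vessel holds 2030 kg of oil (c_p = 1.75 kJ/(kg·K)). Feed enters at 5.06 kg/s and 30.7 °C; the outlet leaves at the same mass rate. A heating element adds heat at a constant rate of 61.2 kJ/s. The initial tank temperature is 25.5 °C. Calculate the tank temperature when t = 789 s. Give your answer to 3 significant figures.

First-law balance (no shaft work): M c_p dT/dt = ṁ c_p (T_in − T) + 61.2.
τ = M/ṁ = 401.19 s; T_ss = T_in + Q̇/(ṁ c_p) = 30.7 + 61.2/(5.06·1.75) = 37.611 °C.
Solution: T(t) = T_ss + (T₀ − T_ss) e^(−t/τ).
T(789) = 37.611 + (-12.111)·e^(−789/401.19) = 37.611 + (-12.111)·0.13992 = 35.917 °C.

35.9 °C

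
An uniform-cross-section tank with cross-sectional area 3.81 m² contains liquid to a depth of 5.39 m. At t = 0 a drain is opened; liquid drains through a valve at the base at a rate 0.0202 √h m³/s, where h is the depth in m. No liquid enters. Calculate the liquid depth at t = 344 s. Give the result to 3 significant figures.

Accumulation of liquid (constant cross-section A): A dh/dt = −0.0202 √h.
∫ h^(−1/2) dh = −(0.0202/A) ∫ dt, giving 2√h = 2√h₀ − (0.0202/A) t.
√h = √5.39 − 0.0202·344/(2·3.81) = 2.3216 − 0.91192 = 1.4097.
h = 1.4097² = 1.9873 m.

1.99 m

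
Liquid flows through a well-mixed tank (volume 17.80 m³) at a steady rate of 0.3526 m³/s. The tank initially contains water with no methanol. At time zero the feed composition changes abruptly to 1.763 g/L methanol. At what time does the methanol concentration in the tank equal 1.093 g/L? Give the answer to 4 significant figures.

48.84 s

Mass balance on the solute (V constant): V dC/dt = Q(C_in − C), so τ = V/Q = 50.4821 s.
C(t) = C_in + (C₀ − C_in) e^(−t/τ). Set C = 1.093 and solve for t:
e^(−t/τ) = (C − C_in)/(C₀ − C_in) = (1.093 − 1.763)/(0 − 1.763) = 0.380034
t = −τ ln(…) = 50.4821 × 0.967494 = 48.8412 s.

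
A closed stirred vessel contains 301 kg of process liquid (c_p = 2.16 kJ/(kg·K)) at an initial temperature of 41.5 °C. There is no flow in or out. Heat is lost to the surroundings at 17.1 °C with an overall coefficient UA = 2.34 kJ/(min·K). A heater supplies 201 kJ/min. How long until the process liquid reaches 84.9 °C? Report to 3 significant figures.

Lumped-capacitance energy balance: M c_p dT/dt = UA(T_amb − T) + Q̇.
τ = M c_p/UA = 277.85 min; T_ss = T_amb + Q̇/UA = 17.1 + 201/2.34 = 103.00 °C.
T(t) = T_ss + (T₀ − T_ss)e^(−t/τ); set T = 84.9:
t = −τ ln[(T − T_ss)/(T₀ − T_ss)] = −277.85 · ln(0.29428) = 339.87 min.

340 min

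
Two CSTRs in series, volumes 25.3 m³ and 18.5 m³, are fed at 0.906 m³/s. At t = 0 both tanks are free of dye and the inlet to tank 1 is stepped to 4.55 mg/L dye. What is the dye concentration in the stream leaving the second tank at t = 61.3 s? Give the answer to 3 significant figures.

Time constants: τᵢ = Vᵢ/Q for each well-mixed tank.
τ₁ = 25.3/0.906 = 27.925 s; τ₂ = 18.5/0.906 = 20.419 s.
Solving the cascade with C₁(0)=C₂(0)=0 gives C₂(t) = C_in[1 − (τ₁ e^(−t/τ₁) − τ₂ e^(−t/τ₂))/(τ₁ − τ₂)].
At t = 61.3: e^(−t/τ₁) = 0.11134, e^(−t/τ₂) = 0.049685.
C₂ = 4.55·[1 − (27.925·0.11134 − 20.419·0.049685)/(7.5055)] = 4.55·0.72092 = 3.2802 mg/L.

3.28 mg/L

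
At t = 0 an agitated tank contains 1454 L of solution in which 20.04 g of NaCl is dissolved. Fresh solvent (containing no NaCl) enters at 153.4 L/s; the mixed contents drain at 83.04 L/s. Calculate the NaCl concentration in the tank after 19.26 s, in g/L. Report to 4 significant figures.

Total volume: dV/dt = Q_in − Q_out = 70.3600 L/s, so V(t) = 1454 + 70.3600 t and V(19.26) = 2809.13 L.
Species balance (pure solvent in): dm/dt = −Q_out · m/V(t).
dm/m = −Q_out dt/(V₀ + 70.3600 t); integrating gives ln(m/m₀) = −(Q_out/(Q_in−Q_out)) ln(V/V₀).
m = m₀ (V₀/V)^(Q_out/(Q_in−Q_out)) = 20.04 × (1454/2809.13)^(1.18022) = 9.21184 g.
C = m/V = 9.21184/2809.13 = 0.00327925 g/L.

0.003279 g/L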